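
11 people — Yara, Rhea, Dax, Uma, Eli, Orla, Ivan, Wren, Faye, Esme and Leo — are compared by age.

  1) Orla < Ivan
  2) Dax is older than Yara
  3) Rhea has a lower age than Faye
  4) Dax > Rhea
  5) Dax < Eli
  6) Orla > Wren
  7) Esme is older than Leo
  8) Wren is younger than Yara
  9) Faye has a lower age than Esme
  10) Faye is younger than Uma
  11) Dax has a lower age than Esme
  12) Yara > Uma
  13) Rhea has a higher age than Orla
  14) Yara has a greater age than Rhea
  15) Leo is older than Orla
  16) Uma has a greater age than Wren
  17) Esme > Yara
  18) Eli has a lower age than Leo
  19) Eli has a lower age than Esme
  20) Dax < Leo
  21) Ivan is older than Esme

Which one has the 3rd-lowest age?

Rhea

The consecutive relations fix a unique order: Wren < Orla < Rhea < Faye < Uma < Yara < Dax < Eli < Leo < Esme < Ivan.
The 3rd smallest is Rhea.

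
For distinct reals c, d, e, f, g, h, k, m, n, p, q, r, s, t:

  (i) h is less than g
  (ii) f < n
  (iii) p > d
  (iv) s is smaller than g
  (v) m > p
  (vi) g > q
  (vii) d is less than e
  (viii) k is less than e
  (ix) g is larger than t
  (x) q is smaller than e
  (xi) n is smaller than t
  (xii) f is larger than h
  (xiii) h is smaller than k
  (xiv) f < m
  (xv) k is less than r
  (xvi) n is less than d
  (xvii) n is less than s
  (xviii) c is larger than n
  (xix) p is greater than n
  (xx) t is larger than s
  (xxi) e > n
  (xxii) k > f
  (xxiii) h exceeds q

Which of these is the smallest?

q

h is not least since q < h; f is not least since h < f; k is not least since h < k; n is not least since f < n; d is not least since n < d; s is not least since n < s; t is not least since s < t; p is not least since n < p; r is not least since k < r; e is not least since k < e; g is not least since q < g; c is not least since n < c; m is not least since f < m.
Only q has nothing below it, so q is the smallest.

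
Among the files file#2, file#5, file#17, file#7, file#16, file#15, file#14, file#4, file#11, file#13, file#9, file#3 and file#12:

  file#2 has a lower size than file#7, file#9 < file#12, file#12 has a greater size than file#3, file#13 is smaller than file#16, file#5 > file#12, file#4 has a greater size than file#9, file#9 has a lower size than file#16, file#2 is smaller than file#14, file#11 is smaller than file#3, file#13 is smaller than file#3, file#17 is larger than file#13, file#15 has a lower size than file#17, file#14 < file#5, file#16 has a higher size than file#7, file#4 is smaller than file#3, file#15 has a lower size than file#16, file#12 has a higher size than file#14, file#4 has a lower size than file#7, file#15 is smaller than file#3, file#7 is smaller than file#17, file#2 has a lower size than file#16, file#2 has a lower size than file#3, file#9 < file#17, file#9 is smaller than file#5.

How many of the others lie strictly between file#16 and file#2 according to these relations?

Chaining upward from file#2 reaches: file#14, file#7, file#3, file#17, file#12, file#5.
Chaining downward from file#16 reaches: file#9, file#4, file#7, file#13, file#15.
Strictly between file#2 and file#16 are those in both lists: file#7 — 1 element.

1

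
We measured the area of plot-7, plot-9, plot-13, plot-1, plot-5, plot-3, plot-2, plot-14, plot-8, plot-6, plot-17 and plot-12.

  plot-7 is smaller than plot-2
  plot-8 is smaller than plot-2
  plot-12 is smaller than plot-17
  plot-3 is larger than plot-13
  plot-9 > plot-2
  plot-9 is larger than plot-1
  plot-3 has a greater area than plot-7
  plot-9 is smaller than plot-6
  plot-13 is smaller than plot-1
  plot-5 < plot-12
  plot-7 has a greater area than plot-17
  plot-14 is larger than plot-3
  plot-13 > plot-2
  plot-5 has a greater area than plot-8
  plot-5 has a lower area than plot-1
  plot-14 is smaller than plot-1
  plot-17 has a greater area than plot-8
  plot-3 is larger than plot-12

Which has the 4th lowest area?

plot-17

The consecutive relations fix a unique order: plot-8 < plot-5 < plot-12 < plot-17 < plot-7 < plot-2 < plot-13 < plot-3 < plot-14 < plot-1 < plot-9 < plot-6.
Counting 4 from the smallest end gives plot-17.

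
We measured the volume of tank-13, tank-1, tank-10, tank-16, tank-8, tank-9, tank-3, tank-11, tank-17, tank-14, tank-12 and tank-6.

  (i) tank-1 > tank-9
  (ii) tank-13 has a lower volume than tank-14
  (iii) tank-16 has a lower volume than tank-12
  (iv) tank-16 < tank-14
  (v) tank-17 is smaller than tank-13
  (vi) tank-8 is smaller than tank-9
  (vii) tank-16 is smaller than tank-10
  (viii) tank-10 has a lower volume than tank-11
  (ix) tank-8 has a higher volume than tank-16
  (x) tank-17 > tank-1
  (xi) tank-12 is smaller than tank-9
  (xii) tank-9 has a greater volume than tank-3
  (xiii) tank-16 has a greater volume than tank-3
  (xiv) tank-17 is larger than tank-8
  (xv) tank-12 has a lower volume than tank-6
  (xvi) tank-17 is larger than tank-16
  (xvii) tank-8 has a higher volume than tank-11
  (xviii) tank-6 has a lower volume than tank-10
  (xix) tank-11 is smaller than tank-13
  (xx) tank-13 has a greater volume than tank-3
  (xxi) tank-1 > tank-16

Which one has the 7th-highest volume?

tank-11

The consecutive relations fix a unique order: tank-3 < tank-16 < tank-12 < tank-6 < tank-10 < tank-11 < tank-8 < tank-9 < tank-1 < tank-17 < tank-13 < tank-14.
Counting 7 from the largest end gives tank-11.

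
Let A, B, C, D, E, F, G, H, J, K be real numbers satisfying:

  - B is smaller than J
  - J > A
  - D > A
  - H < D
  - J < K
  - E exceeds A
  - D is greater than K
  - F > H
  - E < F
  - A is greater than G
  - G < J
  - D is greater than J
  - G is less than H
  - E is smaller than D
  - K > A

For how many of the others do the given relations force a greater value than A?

Directly above A: E, J, K, D.
One step further: F (5 so far).
Nothing else is reachable above A; 5 in all.

5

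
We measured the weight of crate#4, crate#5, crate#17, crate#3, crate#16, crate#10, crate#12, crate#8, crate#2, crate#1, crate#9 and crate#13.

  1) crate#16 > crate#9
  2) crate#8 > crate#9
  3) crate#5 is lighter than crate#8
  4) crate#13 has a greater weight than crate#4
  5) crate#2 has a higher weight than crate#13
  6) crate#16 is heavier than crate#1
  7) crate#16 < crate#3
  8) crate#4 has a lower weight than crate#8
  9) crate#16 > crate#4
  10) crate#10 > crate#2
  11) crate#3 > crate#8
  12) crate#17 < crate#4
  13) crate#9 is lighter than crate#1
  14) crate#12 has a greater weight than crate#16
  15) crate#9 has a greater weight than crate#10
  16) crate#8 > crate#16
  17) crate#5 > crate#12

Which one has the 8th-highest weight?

crate#10

The consecutive relations fix a unique order: crate#17 < crate#4 < crate#13 < crate#2 < crate#10 < crate#9 < crate#1 < crate#16 < crate#12 < crate#5 < crate#8 < crate#3.
The 8th largest is crate#10.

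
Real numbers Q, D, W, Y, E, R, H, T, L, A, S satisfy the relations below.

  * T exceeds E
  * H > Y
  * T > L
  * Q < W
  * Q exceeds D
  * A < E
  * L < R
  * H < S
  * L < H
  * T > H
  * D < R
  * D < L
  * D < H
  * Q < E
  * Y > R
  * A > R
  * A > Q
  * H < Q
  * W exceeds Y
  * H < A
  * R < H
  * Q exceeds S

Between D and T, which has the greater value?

The relevant relations are D < L; L < R; R < H; H < Q; Q < A; A < E; E < T.
Together: D < L < R < H < Q < A < E < T.
So D < T; T is the larger of the two.

T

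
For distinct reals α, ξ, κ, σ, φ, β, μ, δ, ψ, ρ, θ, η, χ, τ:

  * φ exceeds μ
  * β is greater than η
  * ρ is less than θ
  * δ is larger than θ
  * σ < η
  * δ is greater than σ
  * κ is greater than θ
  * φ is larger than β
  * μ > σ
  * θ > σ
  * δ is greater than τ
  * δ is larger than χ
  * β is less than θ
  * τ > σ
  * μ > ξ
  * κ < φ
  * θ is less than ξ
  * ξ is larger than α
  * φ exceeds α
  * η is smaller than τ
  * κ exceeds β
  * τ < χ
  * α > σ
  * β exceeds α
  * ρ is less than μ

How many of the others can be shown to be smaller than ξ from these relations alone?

From ξ the given relations immediately reach α, θ.
From those, σ, ρ, β — 5 in total.
From those, η — 6 in total.
Nothing else is reachable below ξ; 6 in all.

6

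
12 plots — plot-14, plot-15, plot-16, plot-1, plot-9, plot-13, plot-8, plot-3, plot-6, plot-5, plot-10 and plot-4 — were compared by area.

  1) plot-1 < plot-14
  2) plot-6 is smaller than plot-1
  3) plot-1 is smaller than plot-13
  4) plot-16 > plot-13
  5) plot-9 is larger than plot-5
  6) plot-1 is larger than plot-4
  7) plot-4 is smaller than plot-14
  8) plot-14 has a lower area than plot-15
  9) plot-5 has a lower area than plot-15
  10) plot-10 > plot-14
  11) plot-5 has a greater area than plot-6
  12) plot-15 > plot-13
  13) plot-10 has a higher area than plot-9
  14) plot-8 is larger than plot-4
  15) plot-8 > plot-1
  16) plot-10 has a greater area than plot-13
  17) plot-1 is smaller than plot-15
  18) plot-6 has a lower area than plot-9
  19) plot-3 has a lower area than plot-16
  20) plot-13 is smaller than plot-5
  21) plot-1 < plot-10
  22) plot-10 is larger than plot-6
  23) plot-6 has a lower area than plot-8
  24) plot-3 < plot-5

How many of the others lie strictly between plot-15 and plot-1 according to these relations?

The relations place plot-1 below plot-15. An element lies strictly between them when it is forced above plot-1 and also forced below plot-15.
Above plot-1: {plot-13, plot-5, plot-9, plot-14, plot-10, plot-8, plot-16}. Below plot-15: {plot-6, plot-3, plot-4, plot-13, plot-5, plot-14}.
Intersection: {plot-13, plot-5, plot-14} — 3.

3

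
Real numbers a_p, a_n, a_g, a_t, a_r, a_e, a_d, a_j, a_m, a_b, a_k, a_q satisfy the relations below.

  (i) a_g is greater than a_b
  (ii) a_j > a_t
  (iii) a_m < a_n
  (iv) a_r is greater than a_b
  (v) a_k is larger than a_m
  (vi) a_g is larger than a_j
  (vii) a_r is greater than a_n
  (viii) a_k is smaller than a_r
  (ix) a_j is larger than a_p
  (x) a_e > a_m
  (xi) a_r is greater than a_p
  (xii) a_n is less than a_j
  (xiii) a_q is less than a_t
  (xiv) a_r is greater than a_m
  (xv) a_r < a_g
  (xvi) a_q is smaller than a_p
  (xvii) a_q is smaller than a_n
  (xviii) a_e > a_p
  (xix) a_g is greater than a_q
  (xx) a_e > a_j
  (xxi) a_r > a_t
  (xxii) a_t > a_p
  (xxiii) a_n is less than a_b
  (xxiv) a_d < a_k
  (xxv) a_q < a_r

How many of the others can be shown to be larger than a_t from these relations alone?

4

Directly above a_t: a_j, a_r.
One step further: a_e, a_g (4 so far).
Nothing else is reachable above a_t; 4 in all.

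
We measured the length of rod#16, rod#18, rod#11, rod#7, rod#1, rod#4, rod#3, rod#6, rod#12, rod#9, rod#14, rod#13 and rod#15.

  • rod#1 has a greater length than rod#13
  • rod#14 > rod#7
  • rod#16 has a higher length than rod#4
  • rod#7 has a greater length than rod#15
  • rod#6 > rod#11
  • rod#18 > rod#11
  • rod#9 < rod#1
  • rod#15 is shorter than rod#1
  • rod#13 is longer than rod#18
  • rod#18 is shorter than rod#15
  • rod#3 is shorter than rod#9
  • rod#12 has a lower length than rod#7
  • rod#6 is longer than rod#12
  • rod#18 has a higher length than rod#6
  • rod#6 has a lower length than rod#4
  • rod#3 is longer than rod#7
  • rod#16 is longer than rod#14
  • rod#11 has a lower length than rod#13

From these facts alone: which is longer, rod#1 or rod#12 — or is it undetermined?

rod#12 < rod#6 and rod#6 < rod#18 give rod#12 < rod#18.
Then rod#18 < rod#15 extends the chain to rod#15.
Then rod#15 < rod#7 extends the chain to rod#7.
With rod#7 < rod#3: rod#12 < rod#6 < rod#18 < rod#15 < rod#7 < rod#3.
Then rod#3 < rod#9 extends the chain to rod#9.
Then rod#9 < rod#1 extends the chain to rod#1.
So rod#1 is longer.

rod#1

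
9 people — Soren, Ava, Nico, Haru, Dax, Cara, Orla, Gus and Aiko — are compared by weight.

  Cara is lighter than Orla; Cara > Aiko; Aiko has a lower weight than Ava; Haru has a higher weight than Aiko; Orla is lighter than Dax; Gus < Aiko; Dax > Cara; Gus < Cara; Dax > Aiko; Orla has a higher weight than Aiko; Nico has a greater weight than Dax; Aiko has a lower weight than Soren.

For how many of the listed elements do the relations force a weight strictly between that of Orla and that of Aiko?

The relations place Aiko below Orla. An element lies strictly between them when it is forced above Aiko and also forced below Orla.
Above Aiko: {Cara, Haru, Soren, Dax, Nico, Ava}. Below Orla: {Gus, Cara}.
Intersection: {Cara} — 1.

1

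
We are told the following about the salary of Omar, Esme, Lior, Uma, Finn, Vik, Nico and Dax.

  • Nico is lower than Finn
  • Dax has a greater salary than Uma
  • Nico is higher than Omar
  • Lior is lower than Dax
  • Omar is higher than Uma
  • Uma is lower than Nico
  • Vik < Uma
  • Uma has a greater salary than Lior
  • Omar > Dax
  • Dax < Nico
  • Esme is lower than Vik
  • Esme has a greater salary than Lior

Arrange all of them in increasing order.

Lior < Esme < Vik < Uma < Dax < Omar < Nico < Finn

Each adjacent pair is fixed by a given relation: Lior < Esme; Esme < Vik; Vik < Uma; Uma < Dax; Dax < Omar; Omar < Nico; Nico < Finn. Chaining them end to end gives the full order.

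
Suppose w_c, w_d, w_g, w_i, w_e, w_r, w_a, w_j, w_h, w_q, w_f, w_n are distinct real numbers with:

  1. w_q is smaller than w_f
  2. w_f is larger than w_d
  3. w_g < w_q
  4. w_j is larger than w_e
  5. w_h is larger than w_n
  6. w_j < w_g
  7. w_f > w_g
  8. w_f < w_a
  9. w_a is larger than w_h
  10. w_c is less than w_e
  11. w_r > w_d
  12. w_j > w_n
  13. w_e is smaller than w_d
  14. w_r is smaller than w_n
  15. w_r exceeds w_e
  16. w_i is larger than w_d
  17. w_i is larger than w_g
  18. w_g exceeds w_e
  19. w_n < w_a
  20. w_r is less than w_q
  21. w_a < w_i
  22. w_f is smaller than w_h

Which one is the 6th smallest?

w_j

Piecing the relations together gives one ordering: w_c < w_e < w_d < w_r < w_n < w_j < w_g < w_q < w_f < w_h < w_a < w_i.
Counting 6 from the smallest end gives w_j.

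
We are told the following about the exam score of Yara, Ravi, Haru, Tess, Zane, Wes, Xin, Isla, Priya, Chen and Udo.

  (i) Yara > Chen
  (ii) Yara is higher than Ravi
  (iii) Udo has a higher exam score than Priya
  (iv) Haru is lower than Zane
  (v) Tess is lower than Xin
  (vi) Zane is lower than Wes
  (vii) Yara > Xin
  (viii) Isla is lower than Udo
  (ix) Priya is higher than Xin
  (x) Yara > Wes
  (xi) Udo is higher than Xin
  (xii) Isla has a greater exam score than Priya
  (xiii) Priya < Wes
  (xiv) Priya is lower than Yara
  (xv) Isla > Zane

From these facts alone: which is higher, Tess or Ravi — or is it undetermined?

Following every chain through Tess: above Tess we get Xin, Priya, Wes, Isla, Udo, Yara.
Ravi is not reached, and no chain runs the other way from Ravi to Tess.
So the given relations leave the order of Tess and Ravi undetermined.

undetermined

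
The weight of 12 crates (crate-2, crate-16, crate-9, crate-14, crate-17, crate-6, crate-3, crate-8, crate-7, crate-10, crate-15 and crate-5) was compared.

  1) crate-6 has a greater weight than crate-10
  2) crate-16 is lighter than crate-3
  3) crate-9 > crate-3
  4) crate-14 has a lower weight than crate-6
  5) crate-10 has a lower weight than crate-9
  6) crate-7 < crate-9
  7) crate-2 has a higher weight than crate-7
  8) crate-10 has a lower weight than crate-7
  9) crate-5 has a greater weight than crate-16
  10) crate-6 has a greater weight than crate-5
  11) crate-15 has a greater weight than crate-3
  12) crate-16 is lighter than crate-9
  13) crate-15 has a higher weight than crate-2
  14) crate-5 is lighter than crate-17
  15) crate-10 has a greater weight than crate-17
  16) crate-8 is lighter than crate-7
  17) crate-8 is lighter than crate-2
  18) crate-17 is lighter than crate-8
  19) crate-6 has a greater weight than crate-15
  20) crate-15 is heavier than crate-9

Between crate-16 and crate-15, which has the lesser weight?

crate-16

crate-16 < crate-5 < crate-17 < crate-8 < crate-7 < crate-2 < crate-15, by transitivity through crate-5, crate-17, crate-8, crate-7, crate-2.
So crate-16 < crate-15; crate-16 is the lighter of the two.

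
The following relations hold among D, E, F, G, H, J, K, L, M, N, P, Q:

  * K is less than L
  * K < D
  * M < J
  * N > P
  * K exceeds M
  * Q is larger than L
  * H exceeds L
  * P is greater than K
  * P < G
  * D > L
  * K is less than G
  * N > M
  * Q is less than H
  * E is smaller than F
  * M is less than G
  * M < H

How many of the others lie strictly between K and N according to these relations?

Chaining upward from K reaches: L, Q, H, P, D, G.
Chaining downward from N reaches: M, P.
Strictly between K and N are those in both lists: P — 1 element.

1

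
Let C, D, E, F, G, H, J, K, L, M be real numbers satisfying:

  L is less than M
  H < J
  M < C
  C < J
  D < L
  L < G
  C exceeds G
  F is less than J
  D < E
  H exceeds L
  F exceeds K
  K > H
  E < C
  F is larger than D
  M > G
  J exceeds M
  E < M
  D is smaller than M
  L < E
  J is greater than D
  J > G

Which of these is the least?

D

L is not least since D < L; E is not least since D < E; H is not least since L < H; G is not least since L < G; K is not least since H < K; M is not least since G < M; C is not least since E < C; F is not least since D < F; J is not least since G < J.
Only D has nothing below it, so D is the least.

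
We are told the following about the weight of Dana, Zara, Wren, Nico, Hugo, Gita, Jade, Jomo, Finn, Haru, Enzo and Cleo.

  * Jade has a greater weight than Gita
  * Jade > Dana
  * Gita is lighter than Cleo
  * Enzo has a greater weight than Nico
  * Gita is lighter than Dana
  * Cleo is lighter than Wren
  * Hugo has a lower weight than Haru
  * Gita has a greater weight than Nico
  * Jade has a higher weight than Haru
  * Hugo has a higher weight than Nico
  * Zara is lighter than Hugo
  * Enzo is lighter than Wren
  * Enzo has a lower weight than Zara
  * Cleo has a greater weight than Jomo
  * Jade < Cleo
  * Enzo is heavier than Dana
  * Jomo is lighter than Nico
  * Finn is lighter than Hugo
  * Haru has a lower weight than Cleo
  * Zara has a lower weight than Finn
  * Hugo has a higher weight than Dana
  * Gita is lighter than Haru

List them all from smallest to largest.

Jomo < Nico < Gita < Dana < Enzo < Zara < Finn < Hugo < Haru < Jade < Cleo < Wren

Nothing is placed below Jomo, so it is least; from there Jomo < Nico; Nico < Gita; Gita < Dana; Dana < Enzo; Enzo < Zara; Zara < Finn; Finn < Hugo; Hugo < Haru; Haru < Jade; Jade < Cleo; Cleo < Wren, each given directly.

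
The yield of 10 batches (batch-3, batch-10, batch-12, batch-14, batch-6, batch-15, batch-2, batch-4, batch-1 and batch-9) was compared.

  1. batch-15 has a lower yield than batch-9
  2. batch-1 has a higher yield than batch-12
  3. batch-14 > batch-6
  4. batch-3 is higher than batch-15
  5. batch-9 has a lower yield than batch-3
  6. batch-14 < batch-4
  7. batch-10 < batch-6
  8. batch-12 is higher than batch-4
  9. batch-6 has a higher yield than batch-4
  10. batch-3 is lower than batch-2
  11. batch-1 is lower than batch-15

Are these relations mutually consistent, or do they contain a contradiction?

Chaining the given relations yields batch-6 < batch-14 < batch-4, so batch-6 < batch-4. But one relation states batch-4 < batch-6. These cannot both hold.

inconsistent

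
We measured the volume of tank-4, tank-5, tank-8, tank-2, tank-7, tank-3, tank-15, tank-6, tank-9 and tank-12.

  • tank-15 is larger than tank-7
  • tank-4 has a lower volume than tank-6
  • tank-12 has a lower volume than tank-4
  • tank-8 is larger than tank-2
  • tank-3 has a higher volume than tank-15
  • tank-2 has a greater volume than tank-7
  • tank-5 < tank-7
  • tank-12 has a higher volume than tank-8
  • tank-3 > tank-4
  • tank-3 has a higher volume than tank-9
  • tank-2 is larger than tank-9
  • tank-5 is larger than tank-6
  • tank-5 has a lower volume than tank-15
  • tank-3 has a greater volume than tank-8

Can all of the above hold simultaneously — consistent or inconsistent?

Chaining the given relations yields tank-2 < tank-8 < tank-12 < tank-4 < tank-6 < tank-5 < tank-7, so tank-2 < tank-7. But one relation states tank-7 < tank-2. These cannot both hold.

inconsistent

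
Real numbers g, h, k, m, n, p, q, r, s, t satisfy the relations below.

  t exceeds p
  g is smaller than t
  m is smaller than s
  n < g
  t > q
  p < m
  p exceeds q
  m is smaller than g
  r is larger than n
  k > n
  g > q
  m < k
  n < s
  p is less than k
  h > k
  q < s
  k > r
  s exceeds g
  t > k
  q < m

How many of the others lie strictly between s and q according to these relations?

Chaining upward from q reaches: p, m, k, g, h, t.
Chaining downward from s reaches: p, n, m, g.
Strictly between q and s are those in both lists: p, m, g — 3 elements.

3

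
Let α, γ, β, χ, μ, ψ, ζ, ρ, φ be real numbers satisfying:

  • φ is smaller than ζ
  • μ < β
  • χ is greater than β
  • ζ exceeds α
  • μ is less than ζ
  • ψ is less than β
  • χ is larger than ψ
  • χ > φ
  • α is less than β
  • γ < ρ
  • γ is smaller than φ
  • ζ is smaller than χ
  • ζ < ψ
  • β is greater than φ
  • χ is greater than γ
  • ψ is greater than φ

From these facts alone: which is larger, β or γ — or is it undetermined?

β

γ < φ and φ < ζ give γ < ζ.
With ζ < ψ: γ < φ < ζ < ψ.
Then ψ < β extends the chain to β.
So β is larger.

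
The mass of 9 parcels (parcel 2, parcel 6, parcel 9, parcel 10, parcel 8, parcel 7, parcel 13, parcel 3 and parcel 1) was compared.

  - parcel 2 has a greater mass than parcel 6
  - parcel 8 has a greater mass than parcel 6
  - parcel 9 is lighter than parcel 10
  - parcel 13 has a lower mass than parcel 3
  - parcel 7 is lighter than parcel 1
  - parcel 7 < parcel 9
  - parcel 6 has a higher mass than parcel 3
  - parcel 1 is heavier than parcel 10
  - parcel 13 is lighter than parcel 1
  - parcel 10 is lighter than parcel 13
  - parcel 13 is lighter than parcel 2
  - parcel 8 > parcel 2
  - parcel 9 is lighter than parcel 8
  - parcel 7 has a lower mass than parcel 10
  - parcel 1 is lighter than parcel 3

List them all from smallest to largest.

The consecutive links are each given: parcel 7 < parcel 9; parcel 9 < parcel 10; parcel 10 < parcel 13; parcel 13 < parcel 1; parcel 1 < parcel 3; parcel 3 < parcel 6; parcel 6 < parcel 2; parcel 2 < parcel 8.

parcel 7 < parcel 9 < parcel 10 < parcel 13 < parcel 1 < parcel 3 < parcel 6 < parcel 2 < parcel 8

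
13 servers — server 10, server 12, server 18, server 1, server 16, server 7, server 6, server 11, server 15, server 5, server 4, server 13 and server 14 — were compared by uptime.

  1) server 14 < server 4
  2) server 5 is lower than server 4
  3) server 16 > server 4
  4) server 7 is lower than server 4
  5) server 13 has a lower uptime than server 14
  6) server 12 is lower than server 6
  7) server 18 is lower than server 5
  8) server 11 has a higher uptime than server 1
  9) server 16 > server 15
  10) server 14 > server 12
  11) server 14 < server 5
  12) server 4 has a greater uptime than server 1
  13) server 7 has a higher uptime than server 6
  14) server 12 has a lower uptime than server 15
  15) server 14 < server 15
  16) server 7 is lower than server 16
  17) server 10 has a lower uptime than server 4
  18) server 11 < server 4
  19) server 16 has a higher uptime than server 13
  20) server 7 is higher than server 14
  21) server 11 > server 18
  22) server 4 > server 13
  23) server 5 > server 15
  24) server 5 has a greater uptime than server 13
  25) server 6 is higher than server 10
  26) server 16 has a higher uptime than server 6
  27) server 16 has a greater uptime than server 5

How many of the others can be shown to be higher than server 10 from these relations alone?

Directly above server 10: server 6, server 4.
One step further: server 7, server 16 (4 so far).
Nothing else is reachable above server 10; 4 in all.

4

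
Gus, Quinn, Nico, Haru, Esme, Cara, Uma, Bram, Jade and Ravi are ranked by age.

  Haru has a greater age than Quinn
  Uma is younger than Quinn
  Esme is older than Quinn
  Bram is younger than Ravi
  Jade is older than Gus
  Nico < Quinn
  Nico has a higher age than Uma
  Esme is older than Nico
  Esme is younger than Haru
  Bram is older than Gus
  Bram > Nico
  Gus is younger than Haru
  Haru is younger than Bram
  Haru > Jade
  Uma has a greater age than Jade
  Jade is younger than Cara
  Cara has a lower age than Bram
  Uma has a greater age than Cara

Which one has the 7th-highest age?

Uma

The consecutive relations fix a unique order: Gus < Jade < Cara < Uma < Nico < Quinn < Esme < Haru < Bram < Ravi.
Counting 7 from the largest end gives Uma.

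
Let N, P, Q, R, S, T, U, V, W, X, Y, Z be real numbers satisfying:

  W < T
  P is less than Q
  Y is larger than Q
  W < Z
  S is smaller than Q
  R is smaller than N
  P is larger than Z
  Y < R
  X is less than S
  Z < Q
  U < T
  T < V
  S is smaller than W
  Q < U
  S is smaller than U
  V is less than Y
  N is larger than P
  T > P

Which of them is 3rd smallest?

The consecutive relations fix a unique order: X < S < W < Z < P < Q < U < T < V < Y < R < N.
The 3rd smallest is W.

W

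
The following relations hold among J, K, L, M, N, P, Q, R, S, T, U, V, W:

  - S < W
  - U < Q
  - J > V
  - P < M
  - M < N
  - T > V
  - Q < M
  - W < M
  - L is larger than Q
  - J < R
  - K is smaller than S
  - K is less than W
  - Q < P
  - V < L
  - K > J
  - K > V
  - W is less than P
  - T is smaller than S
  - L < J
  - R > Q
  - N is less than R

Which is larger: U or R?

R

U < Q and Q < L give U < L.
With L < J: U < Q < L < J.
Then J < K extends the chain to K.
Then K < S extends the chain to S.
Then S < W extends the chain to W.
Then W < P extends the chain to P.
With P < M: U < Q < L < J < K < S < W < P < M.
With M < N: U < Q < L < J < K < S < W < P < M < N.
With N < R: U < Q < L < J < K < S < W < P < M < N < R.
So U < R; R is the larger of the two.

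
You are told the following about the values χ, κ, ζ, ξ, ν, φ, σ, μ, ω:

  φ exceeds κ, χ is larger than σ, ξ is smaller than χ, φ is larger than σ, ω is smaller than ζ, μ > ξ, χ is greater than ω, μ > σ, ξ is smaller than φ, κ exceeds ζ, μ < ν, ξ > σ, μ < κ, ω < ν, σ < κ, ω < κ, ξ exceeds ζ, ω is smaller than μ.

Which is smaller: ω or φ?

ω

Chaining the given relations: ω < ζ < ξ < μ < κ < φ.
So ω < φ; ω is the smaller of the two.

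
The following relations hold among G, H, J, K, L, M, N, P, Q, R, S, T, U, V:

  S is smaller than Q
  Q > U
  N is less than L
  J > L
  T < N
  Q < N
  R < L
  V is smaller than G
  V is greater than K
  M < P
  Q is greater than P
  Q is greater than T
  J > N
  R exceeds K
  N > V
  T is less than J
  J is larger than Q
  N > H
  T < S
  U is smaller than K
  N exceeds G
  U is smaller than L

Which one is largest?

J

T is not greatest since T < S; U is not greatest since U < L; S is not greatest since S < Q; M is not greatest since M < P; H is not greatest since H < N; K is not greatest since K < V; P is not greatest since P < Q; V is not greatest since V < G; R is not greatest since R < L; G is not greatest since G < N; Q is not greatest since Q < N; N is not greatest since N < J; L is not greatest since L < J.
Only J has nothing above it, so J is the largest.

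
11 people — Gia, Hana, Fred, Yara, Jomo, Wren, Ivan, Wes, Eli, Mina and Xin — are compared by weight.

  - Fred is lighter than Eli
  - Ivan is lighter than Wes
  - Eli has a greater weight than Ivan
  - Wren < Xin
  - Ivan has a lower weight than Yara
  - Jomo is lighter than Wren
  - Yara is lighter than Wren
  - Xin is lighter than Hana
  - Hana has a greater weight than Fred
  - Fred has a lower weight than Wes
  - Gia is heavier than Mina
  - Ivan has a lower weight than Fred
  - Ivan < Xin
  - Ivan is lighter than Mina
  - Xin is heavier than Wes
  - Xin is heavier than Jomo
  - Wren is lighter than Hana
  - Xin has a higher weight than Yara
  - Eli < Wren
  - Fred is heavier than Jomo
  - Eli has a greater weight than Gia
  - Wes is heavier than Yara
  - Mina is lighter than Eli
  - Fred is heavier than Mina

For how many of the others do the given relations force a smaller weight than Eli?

5

From Eli the given relations immediately reach Ivan, Mina, Fred, Gia.
From those, Jomo — 5 in total.
Nothing else is reachable below Eli; 5 in all.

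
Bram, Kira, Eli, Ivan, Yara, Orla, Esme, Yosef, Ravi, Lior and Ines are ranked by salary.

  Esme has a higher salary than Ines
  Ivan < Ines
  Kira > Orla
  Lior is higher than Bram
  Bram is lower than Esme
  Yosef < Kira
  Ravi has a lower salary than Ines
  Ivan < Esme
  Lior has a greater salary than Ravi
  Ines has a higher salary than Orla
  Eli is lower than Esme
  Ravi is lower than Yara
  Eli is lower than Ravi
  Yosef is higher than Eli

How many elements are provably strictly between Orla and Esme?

1

The relations place Orla below Esme. An element lies strictly between them when it is forced above Orla and also forced below Esme.
Above Orla: {Kira, Ines}. Below Esme: {Eli, Bram, Ravi, Ivan, Ines}.
Intersection: {Ines} — 1.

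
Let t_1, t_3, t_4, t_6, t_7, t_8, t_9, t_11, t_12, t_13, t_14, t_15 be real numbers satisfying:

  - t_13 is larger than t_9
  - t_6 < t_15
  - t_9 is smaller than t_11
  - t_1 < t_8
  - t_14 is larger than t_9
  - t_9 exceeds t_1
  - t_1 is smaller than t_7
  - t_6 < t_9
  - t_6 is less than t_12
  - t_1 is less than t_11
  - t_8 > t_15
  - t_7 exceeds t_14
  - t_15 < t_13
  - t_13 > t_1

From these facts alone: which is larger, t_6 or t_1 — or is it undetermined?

Following every chain through t_6: above t_6 we get t_12, t_15, t_9, t_8, t_13, t_14, t_11, t_7.
t_1 is not reached, and no chain runs the other way from t_1 to t_6.
So the given relations leave the order of t_6 and t_1 undetermined.

undetermined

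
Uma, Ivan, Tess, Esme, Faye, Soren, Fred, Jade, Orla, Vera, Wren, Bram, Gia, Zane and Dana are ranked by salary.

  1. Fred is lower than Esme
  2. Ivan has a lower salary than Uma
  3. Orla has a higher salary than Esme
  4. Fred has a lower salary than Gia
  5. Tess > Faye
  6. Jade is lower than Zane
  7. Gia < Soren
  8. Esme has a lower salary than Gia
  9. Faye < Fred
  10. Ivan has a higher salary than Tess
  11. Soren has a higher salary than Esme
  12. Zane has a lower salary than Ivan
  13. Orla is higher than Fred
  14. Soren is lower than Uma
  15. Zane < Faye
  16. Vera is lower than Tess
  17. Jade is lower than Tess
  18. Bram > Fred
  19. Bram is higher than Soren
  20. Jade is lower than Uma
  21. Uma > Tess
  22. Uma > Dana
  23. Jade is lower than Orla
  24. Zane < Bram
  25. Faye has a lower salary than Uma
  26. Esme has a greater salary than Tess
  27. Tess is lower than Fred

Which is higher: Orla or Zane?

Orla

Link the given pairs in sequence: Zane < Faye; Faye < Tess; Tess < Fred; Fred < Esme; Esme < Orla.
Chaining these gives Zane < Faye < Tess < Fred < Esme < Orla.
So Zane < Orla; Orla is the higher of the two.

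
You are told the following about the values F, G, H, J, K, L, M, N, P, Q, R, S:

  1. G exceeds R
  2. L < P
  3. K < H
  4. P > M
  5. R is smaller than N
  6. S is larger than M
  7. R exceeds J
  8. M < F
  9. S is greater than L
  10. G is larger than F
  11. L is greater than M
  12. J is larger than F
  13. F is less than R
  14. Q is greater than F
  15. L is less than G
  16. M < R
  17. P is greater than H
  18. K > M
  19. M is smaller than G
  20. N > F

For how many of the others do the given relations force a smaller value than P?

4

The elements the relations force below P are M, K, H, L — no chain reaches any other.
That is 4.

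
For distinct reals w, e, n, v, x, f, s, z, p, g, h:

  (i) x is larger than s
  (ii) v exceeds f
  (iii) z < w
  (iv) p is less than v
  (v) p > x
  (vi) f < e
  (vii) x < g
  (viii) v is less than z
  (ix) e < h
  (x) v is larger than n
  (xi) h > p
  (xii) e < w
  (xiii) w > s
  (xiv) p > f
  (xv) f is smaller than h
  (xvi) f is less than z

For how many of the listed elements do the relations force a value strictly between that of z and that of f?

2

Chaining upward from f reaches: e, p, h, v, w.
Chaining downward from z reaches: s, n, x, p, v.
Strictly between f and z are those in both lists: p, v — 2 elements.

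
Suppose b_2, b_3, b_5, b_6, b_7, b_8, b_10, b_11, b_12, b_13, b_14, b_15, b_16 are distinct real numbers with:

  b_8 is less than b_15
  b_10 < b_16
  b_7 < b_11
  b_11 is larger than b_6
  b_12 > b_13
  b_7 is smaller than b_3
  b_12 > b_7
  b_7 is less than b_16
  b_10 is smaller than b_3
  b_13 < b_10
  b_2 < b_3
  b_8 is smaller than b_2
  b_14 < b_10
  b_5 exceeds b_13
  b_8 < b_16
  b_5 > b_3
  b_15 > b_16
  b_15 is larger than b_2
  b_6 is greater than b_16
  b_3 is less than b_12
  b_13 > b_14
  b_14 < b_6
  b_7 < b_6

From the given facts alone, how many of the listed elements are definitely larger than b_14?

9

Directly above b_14: b_13, b_10, b_6.
One step further: b_16, b_3, b_5, b_12, b_11 (8 so far).
One step further: b_15 (9 so far).
No other element is forced above b_14 by the given relations, so the count is 9.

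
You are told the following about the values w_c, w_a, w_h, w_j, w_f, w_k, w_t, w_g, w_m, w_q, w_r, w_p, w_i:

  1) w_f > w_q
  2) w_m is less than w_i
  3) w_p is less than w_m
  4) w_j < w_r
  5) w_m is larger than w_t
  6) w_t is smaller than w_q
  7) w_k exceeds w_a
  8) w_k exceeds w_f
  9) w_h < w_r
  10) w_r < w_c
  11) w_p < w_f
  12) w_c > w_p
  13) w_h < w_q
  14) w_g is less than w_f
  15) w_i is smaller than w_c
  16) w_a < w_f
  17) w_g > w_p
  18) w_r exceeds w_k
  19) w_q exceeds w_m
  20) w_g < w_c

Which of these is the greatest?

w_t is not greatest since w_t < w_m; w_h is not greatest since w_h < w_r; w_a is not greatest since w_a < w_f; w_p is not greatest since w_p < w_g; w_j is not greatest since w_j < w_r; w_m is not greatest since w_m < w_q; w_g is not greatest since w_g < w_c; w_q is not greatest since w_q < w_f; w_f is not greatest since w_f < w_k; w_k is not greatest since w_k < w_r; w_i is not greatest since w_i < w_c; w_r is not greatest since w_r < w_c.
Only w_c has nothing above it, so w_c is the greatest.

w_c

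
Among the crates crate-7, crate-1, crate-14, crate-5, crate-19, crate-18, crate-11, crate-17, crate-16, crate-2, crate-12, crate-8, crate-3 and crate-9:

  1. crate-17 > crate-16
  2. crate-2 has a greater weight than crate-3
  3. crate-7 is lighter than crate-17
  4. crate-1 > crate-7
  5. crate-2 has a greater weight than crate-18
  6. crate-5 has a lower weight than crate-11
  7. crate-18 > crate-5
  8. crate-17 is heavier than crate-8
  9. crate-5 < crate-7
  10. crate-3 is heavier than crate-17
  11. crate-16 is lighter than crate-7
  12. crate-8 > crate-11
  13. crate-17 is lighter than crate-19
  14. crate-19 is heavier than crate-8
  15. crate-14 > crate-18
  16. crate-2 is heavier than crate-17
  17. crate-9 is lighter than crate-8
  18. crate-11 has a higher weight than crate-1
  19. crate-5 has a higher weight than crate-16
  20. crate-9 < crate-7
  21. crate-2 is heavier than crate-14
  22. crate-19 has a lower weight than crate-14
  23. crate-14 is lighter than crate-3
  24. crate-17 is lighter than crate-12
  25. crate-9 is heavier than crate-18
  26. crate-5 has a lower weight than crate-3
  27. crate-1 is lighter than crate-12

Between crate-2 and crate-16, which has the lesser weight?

crate-16 < crate-5 < crate-18 < crate-9 < crate-7 < crate-1 < crate-11 < crate-8 < crate-17 < crate-19 < crate-14 < crate-3 < crate-2, by transitivity through crate-5, crate-18, crate-9, crate-7, crate-1, crate-11, crate-8, crate-17, crate-19, crate-14, crate-3.
So crate-16 < crate-2; crate-16 is the lighter of the two.

crate-16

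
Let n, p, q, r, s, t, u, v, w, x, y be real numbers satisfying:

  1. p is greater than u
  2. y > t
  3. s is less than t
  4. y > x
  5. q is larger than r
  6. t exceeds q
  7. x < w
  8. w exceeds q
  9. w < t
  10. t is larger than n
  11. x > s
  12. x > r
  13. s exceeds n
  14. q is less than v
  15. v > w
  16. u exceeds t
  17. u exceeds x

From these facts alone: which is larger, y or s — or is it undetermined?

Link the given pairs in sequence: s < x; x < w; w < t; t < y.
Chaining these gives s < x < w < t < y.
So y is larger.

y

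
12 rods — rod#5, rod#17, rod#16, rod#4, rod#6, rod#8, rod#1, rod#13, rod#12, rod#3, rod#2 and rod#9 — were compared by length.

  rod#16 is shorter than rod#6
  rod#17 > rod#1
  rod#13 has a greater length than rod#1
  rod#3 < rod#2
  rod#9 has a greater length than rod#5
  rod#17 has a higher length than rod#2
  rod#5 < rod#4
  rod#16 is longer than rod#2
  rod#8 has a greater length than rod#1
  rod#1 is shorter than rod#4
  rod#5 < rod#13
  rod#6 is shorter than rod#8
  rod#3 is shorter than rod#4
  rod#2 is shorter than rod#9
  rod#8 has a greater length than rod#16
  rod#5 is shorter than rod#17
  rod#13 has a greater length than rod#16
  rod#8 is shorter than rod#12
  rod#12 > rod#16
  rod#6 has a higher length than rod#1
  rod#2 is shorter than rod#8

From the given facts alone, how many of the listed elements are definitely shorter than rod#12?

From rod#12 the given relations immediately reach rod#16, rod#8.
From those, rod#2, rod#1, rod#6 — 5 in total.
From those, rod#3 — 6 in total.
No other element is forced below rod#12 by the given relations, so the count is 6.

6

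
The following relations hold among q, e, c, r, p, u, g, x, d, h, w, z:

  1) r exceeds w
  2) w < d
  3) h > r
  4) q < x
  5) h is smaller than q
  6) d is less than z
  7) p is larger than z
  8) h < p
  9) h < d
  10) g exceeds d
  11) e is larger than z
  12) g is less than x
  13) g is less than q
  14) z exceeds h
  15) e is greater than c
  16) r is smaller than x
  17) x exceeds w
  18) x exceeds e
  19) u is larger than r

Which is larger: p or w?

p

w < r and r < h give w < h.
Then h < d extends the chain to d.
Then d < z extends the chain to z.
With z < p: w < r < h < d < z < p.
So w < p; p is the larger of the two.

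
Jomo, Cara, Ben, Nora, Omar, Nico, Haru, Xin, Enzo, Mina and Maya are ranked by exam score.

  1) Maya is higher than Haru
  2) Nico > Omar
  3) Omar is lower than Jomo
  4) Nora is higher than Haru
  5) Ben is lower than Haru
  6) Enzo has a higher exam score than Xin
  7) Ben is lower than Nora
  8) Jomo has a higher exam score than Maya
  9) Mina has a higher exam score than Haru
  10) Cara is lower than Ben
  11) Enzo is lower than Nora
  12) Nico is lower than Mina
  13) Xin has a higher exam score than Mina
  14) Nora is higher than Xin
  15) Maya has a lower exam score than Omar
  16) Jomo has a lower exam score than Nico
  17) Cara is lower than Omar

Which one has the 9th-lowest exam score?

Xin

Piecing the relations together gives one ordering: Cara < Ben < Haru < Maya < Omar < Jomo < Nico < Mina < Xin < Enzo < Nora.
Counting 9 from the smallest end gives Xin.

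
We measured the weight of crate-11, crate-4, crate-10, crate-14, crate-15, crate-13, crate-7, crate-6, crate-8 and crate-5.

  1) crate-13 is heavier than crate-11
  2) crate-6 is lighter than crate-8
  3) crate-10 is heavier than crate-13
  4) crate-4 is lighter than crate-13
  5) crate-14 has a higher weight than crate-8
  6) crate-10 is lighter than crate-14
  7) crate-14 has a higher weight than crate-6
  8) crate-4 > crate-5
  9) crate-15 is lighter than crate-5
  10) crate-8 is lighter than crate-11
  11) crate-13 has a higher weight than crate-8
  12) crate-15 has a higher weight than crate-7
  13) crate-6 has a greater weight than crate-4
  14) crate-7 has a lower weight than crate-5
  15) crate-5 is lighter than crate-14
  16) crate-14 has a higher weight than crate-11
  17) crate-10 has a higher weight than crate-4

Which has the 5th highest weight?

Piecing the relations together gives one ordering: crate-7 < crate-15 < crate-5 < crate-4 < crate-6 < crate-8 < crate-11 < crate-13 < crate-10 < crate-14.
Counting 5 from the largest end gives crate-8.

crate-8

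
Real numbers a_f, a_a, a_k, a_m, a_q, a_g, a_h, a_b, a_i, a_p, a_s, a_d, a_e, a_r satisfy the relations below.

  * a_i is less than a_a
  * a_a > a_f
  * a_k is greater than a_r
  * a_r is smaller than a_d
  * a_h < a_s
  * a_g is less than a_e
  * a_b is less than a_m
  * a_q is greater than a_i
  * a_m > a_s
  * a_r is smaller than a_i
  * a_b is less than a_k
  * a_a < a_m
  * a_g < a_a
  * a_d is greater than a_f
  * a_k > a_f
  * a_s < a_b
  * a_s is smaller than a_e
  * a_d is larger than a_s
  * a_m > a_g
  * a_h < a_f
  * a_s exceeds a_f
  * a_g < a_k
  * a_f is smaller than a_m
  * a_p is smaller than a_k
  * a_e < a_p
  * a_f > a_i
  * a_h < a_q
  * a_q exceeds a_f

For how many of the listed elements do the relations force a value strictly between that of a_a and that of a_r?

2

The relations place a_r below a_a. An element lies strictly between them when it is forced above a_r and also forced below a_a.
Above a_r: {a_i, a_f, a_s, a_d, a_b, a_q, a_e, a_p, a_k, a_m}. Below a_a: {a_h, a_i, a_f, a_g}.
Intersection: {a_i, a_f} — 2.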